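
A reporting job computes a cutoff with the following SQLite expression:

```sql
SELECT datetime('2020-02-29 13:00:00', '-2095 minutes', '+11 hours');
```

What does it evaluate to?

2095 minutes = 34h 55m; -2095 minutes from 2020-02-29 13:00:00 is 2020-02-28 02:05:00 (crosses midnight).
+11 hours from 2020-02-28 02:05:00 is 2020-02-28 13:05:00.

2020-02-28 13:05:00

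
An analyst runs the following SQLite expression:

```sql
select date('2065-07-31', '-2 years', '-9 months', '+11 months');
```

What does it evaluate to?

Adding -2 years to 2065-07-31 gives 2063-07-31.
Adding -9 months to 2063-07-31 gives 2062-10-31.
Adding +11 months to 2062-10-31 targets 2063-09-31. September 2063 has only 30 days, so SQLite normalizes the 1-day overflow forward to 2063-10-01.

2063-10-01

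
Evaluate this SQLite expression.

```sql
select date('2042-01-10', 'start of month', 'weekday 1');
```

`start of month` rewinds 2042-01-10 to 2042-01-01.
`weekday 1` advances to the next Monday; 2042-01-01 is a Wednesday, so it moves forward to 2042-01-06.

2042-01-06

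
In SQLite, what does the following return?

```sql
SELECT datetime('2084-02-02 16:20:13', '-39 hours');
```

-39 hours from 2084-02-02 16:20:13 is 2084-02-01 01:20:13 (crosses midnight).

2084-02-01 01:20:13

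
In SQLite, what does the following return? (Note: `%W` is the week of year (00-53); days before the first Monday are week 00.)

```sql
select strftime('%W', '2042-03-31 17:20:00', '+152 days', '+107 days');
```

50

First apply '+152 days', '+107 days': 2042-03-31 17:20:00 → 2042-12-15 17:20:00.
2042-12-15 is a Monday. SQLite's %W counts Mondays since the year started; the result is 50.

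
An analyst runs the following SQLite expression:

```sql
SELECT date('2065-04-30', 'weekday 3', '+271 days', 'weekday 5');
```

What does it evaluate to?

2066-02-05

`weekday 3` advances to the next Wednesday; 2065-04-30 is a Thursday, so it moves forward to 2065-05-06.
Applying '+271 days' to 2065-05-06: counting 271 days forward gives 2066-02-01.
`weekday 5` advances to the next Friday; 2066-02-01 is a Monday, so it moves forward to 2066-02-05.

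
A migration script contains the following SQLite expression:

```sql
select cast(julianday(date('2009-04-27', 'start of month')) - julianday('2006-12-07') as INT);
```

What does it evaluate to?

`start of month` rewinds 2009-04-27 to 2009-04-01.
24 days remain in December 2006 after the 7th (31 − 7).
Full months from January 2007 through March 2009 contribute their day counts.
Then 1 day into April 2009.
Total: 24 + 31 + 28 + 31 + 30 + 31 + 30 + 31 + 31 + 30 + 31 + 30 + 31 + 31 + 29 + 31 + 30 + 31 + 30 + 31 + 31 + 30 + 31 + 30 + 31 + 31 + 28 + 31 + 1 = 846.

846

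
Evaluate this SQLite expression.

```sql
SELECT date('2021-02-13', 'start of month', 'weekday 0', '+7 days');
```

`start of month` rewinds 2021-02-13 to 2021-02-01.
`weekday 0` advances to the next Sunday; 2021-02-01 is a Monday, so it moves forward to 2021-02-07.
Advancing 7 more days within February lands on 2021-02-14.

2021-02-14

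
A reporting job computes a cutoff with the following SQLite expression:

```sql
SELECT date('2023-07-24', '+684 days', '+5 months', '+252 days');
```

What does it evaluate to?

Applying '+684 days' to 2023-07-24: counting 684 days forward gives 2025-06-07.
Adding +5 months to 2025-06-07 gives 2025-11-07.
Applying '+252 days' to 2025-11-07: counting 252 days forward gives 2026-07-17.

2026-07-17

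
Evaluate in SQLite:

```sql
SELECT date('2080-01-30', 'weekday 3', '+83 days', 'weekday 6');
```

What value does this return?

`weekday 3` advances to the next Wednesday; 2080-01-30 is a Tuesday, so it moves forward to 2080-01-31.
Applying '+83 days' to 2080-01-31: counting 83 days forward gives 2080-04-23.
`weekday 6` advances to the next Saturday; 2080-04-23 is a Tuesday, so it moves forward to 2080-04-27.

2080-04-27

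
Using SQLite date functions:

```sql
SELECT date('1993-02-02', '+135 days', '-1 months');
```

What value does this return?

Applying '+135 days' to 1993-02-02: counting 135 days forward gives 1993-06-17.
Adding -1 month to 1993-06-17 gives 1993-05-17.

1993-05-17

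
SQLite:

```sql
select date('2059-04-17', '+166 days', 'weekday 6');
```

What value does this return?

Applying '+166 days' to 2059-04-17: counting 166 days forward gives 2059-09-30.
`weekday 6` advances to the next Saturday; 2059-09-30 is a Tuesday, so it moves forward to 2059-10-04.

2059-10-04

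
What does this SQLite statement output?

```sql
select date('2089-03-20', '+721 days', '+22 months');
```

2093-01-11

Applying '+721 days' to 2089-03-20: counting 721 days forward gives 2091-03-11.
Adding +22 months to 2091-03-11 gives 2093-01-11.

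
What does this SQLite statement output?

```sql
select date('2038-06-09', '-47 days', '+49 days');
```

Applying '-47 days' to 2038-06-09: counting 47 days back gives 2038-04-23.
Applying '+49 days' to 2038-04-23: counting 49 days forward gives 2038-06-11.

2038-06-11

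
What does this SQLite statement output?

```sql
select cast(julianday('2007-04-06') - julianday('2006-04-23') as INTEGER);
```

7 days remain in April 2006 after the 23rd (30 − 23).
Full months from May 2006 through March 2007 contribute their day counts.
Then 6 days into April 2007.
Total: 7 + 31 + 30 + 31 + 31 + 30 + 31 + 30 + 31 + 31 + 28 + 31 + 6 = 348.

348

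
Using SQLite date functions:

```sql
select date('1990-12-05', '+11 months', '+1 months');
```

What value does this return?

1991-12-05

Adding +11 months to 1990-12-05 gives 1991-11-05.
Adding +1 month to 1991-11-05 gives 1991-12-05.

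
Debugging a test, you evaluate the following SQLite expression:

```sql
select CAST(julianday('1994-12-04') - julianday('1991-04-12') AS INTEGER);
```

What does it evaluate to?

18 days remain in April 1991 after the 12th (30 − 12).
Full months from May 1991 through November 1994 contribute their day counts.
Then 4 days into December 1994.
Total: 18 + 31 + 30 + 31 + 31 + 30 + 31 + 30 + 31 + 31 + 29 + 31 + 30 + 31 + 30 + 31 + 31 + 30 + 31 + 30 + 31 + 31 + 28 + 31 + 30 + 31 + 30 + 31 + 31 + 30 + 31 + 30 + 31 + 31 + 28 + 31 + 30 + 31 + 30 + 31 + 31 + 30 + 31 + 30 + 4 = 1332.

1332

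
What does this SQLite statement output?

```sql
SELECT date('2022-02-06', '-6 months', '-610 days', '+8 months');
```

Adding -6 months to 2022-02-06 gives 2021-08-06.
Applying '-610 days' to 2021-08-06: counting 610 days back gives 2019-12-05.
Adding +8 months to 2019-12-05 gives 2020-08-05.

2020-08-05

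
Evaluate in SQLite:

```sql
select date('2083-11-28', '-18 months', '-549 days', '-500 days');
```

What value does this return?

2079-07-14

Adding -18 months to 2083-11-28 gives 2082-05-28.
Applying '-549 days' to 2082-05-28: counting 549 days back gives 2080-11-25.
Applying '-500 days' to 2080-11-25: counting 500 days back gives 2079-07-14.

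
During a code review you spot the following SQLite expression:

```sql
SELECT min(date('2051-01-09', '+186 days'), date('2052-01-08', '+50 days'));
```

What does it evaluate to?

date('2051-01-09', '+186 days') → 2051-07-14.
date('2052-01-08', '+50 days') → 2052-02-27.
Earlier of the two is 2051-07-14.

2051-07-14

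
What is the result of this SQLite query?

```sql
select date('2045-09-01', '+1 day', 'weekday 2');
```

2045-09-05

Advancing 1 more day within September lands on 2045-09-02.
`weekday 2` advances to the next Tuesday; 2045-09-02 is a Saturday, so it moves forward to 2045-09-05.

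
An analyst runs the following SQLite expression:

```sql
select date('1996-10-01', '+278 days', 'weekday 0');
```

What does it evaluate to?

Applying '+278 days' to 1996-10-01: counting 278 days forward gives 1997-07-06.
`weekday 0` advances to the next Sunday; 1997-07-06 is already a Sunday, so it stays at 1997-07-06.

1997-07-06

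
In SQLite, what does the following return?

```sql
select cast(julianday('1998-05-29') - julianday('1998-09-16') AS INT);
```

-110

2 days remain in May 1998 after the 29th (31 − 29).
June 1998: 30 days.
July 1998: 31 days.
August 1998: 31 days.
Then 16 days into September 1998.
Total: 2 + 30 + 31 + 31 + 16 = 110.
The subtraction is earlier − later, so the result is −110 → -110.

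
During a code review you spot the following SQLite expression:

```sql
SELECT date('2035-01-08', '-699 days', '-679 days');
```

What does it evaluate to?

Applying '-699 days' to 2035-01-08: counting 699 days back gives 2033-02-08.
Applying '-679 days' to 2033-02-08: counting 679 days back gives 2031-04-01.

2031-04-01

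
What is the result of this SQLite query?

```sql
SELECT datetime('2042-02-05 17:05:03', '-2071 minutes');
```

2042-02-04 06:34:03

2071 minutes = 34h 31m; -2071 minutes from 2042-02-05 17:05:03 is 2042-02-04 06:34:03 (crosses midnight).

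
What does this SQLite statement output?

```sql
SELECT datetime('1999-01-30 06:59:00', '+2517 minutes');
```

2517 minutes = 41h 57m; +2517 minutes from 1999-01-30 06:59:00 is 1999-02-01 00:56:00 (crosses midnight).

1999-02-01 00:56:00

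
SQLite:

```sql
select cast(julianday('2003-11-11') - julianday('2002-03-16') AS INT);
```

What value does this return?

15 days remain in March 2002 after the 16th (31 − 16).
Full months from April 2002 through October 2003 contribute their day counts.
Then 11 days into November 2003.
Total: 15 + 30 + 31 + 30 + 31 + 31 + 30 + 31 + 30 + 31 + 31 + 28 + 31 + 30 + 31 + 30 + 31 + 31 + 30 + 31 + 11 = 605.

605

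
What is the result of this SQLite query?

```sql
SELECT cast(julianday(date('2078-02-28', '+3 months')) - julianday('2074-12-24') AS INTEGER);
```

1251

Adding +3 months to 2078-02-28 gives 2078-05-28.
7 days remain in December 2074 after the 24th (31 − 24).
Full months from January 2075 through April 2078 contribute their day counts.
Then 28 days into May 2078.
Total: 7 + 31 + 28 + 31 + 30 + 31 + 30 + 31 + 31 + 30 + 31 + 30 + 31 + 31 + 29 + 31 + 30 + 31 + 30 + 31 + 31 + 30 + 31 + 30 + 31 + 31 + 28 + 31 + 30 + 31 + 30 + 31 + 31 + 30 + 31 + 30 + 31 + 31 + 28 + 31 + 30 + 28 = 1251.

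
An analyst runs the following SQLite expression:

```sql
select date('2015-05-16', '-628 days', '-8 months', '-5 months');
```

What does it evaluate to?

Applying '-628 days' to 2015-05-16: counting 628 days back gives 2013-08-26.
Adding -8 months to 2013-08-26 gives 2012-12-26.
Adding -5 months to 2012-12-26 gives 2012-07-26.

2012-07-26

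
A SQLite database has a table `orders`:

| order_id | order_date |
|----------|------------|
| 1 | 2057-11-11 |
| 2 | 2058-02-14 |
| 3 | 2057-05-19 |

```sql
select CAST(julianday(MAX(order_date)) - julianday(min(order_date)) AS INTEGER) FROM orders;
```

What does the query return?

271

MIN = 2057-05-19, MAX = 2058-02-14.
12 days remain in May 2057 after the 19th (31 − 19).
Full months from June 2057 through January 2058 contribute their day counts.
Then 14 days into February 2058.
Total: 12 + 30 + 31 + 31 + 30 + 31 + 30 + 31 + 31 + 14 = 271.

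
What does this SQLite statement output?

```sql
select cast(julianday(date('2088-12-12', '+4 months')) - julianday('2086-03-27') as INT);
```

1112

Adding +4 months to 2088-12-12 gives 2089-04-12.
4 days remain in March 2086 after the 27th (31 − 27).
Full months from April 2086 through March 2089 contribute their day counts.
Then 12 days into April 2089.
Total: 4 + 30 + 31 + 30 + 31 + 31 + 30 + 31 + 30 + 31 + 31 + 28 + 31 + 30 + 31 + 30 + 31 + 31 + 30 + 31 + 30 + 31 + 31 + 29 + 31 + 30 + 31 + 30 + 31 + 31 + 30 + 31 + 30 + 31 + 31 + 28 + 31 + 12 = 1112.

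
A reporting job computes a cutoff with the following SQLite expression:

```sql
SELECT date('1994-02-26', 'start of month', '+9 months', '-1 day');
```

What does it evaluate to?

`start of month` rewinds 1994-02-26 to 1994-02-01.
Adding +9 months to 1994-02-01 gives 1994-11-01.
Going back 1 day from 1994-11-01 reaches 1994-10-31 (last day of October, 31 days).

1994-10-31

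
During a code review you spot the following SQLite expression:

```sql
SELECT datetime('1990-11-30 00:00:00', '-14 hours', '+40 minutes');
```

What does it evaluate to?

1990-11-29 10:40:00

-14 hours from 1990-11-30 00:00:00 is 1990-11-29 10:00:00 (crosses midnight).
+40 minutes from 1990-11-29 10:00:00 is 1990-11-29 10:40:00.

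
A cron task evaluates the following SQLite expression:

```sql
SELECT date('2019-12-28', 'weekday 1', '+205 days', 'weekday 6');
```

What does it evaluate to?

`weekday 1` advances to the next Monday; 2019-12-28 is a Saturday, so it moves forward to 2019-12-30.
Applying '+205 days' to 2019-12-30: counting 205 days forward gives 2020-07-22.
`weekday 6` advances to the next Saturday; 2020-07-22 is a Wednesday, so it moves forward to 2020-07-25.

2020-07-25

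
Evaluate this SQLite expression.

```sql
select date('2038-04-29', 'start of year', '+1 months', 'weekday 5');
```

`start of year` rewinds 2038-04-29 to 2038-01-01.
Adding +1 month to 2038-01-01 gives 2038-02-01.
`weekday 5` advances to the next Friday; 2038-02-01 is a Monday, so it moves forward to 2038-02-05.

2038-02-05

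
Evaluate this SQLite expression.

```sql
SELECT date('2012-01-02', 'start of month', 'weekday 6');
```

2012-01-07

`start of month` rewinds 2012-01-02 to 2012-01-01.
`weekday 6` advances to the next Saturday; 2012-01-01 is a Sunday, so it moves forward to 2012-01-07.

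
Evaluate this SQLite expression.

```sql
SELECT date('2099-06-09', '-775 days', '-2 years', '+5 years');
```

Applying '-775 days' to 2099-06-09: counting 775 days back gives 2097-04-25.
Adding -2 years to 2097-04-25 gives 2095-04-25.
Adding +5 years to 2095-04-25 gives 2100-04-25.

2100-04-25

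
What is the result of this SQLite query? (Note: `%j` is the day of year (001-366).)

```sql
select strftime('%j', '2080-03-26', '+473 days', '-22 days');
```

171

First apply '+473 days', '-22 days': 2080-03-26 → 2081-06-20.
Day-of-year for 2081-06-20: days since 2081-01-01 inclusive = 171, zero-padded to 171.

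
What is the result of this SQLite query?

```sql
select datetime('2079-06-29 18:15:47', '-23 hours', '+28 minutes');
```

2079-06-28 19:43:47

-23 hours from 2079-06-29 18:15:47 is 2079-06-28 19:15:47 (crosses midnight).
+28 minutes from 2079-06-28 19:15:47 is 2079-06-28 19:43:47.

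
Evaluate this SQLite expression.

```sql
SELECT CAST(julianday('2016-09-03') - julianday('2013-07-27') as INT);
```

1134

4 days remain in July 2013 after the 27th (31 − 27).
Full months from August 2013 through August 2016 contribute their day counts.
Then 3 days into September 2016.
Total: 4 + 31 + 30 + 31 + 30 + 31 + 31 + 28 + 31 + 30 + 31 + 30 + 31 + 31 + 30 + 31 + 30 + 31 + 31 + 28 + 31 + 30 + 31 + 30 + 31 + 31 + 30 + 31 + 30 + 31 + 31 + 29 + 31 + 30 + 31 + 30 + 31 + 31 + 3 = 1134.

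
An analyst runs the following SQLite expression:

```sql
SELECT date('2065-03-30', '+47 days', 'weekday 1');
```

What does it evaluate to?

Applying '+47 days' to 2065-03-30: counting 47 days forward gives 2065-05-16.
`weekday 1` advances to the next Monday; 2065-05-16 is a Saturday, so it moves forward to 2065-05-18.

2065-05-18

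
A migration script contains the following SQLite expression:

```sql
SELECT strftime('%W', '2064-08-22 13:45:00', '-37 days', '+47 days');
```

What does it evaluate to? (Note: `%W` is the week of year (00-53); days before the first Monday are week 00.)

First apply '-37 days', '+47 days': 2064-08-22 13:45:00 → 2064-09-01 13:45:00.
2064-09-01 is a Monday. SQLite's %W counts Mondays since the year started; the result is 35.

35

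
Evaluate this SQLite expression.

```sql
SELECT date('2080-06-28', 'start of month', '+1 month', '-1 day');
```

`start of month` rewinds 2080-06-28 to 2080-06-01.
Adding +1 month to 2080-06-01 gives 2080-07-01.
Going back 1 day from 2080-07-01 reaches 2080-06-30 (last day of June, 30 days).

2080-06-30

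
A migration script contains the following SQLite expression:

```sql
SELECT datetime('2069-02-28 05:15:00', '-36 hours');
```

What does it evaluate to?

-36 hours from 2069-02-28 05:15:00 is 2069-02-26 17:15:00 (crosses midnight).

2069-02-26 17:15:00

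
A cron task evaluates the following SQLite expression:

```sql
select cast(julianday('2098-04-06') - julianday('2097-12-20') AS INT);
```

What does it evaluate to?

107

11 days remain in December 2097 after the 20th (31 − 20).
January 2098: 31 days.
February 2098: 28 days.
March 2098: 31 days.
Then 6 days into April 2098.
Total: 11 + 31 + 28 + 31 + 6 = 107.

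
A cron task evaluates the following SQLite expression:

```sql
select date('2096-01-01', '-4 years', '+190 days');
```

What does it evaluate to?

Adding -4 years to 2096-01-01 gives 2092-01-01.
Applying '+190 days' to 2092-01-01: counting 190 days forward gives 2092-07-09.

2092-07-09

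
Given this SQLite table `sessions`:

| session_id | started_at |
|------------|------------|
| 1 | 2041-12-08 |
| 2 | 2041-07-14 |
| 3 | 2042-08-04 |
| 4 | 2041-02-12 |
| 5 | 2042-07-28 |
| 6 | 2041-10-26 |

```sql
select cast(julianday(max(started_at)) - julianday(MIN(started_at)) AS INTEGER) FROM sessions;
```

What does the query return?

MIN = 2041-02-12, MAX = 2042-08-04.
16 days remain in February 2041 after the 12th (28 − 12).
Full months from March 2041 through July 2042 contribute their day counts.
Then 4 days into August 2042.
Total: 16 + 31 + 30 + 31 + 30 + 31 + 31 + 30 + 31 + 30 + 31 + 31 + 28 + 31 + 30 + 31 + 30 + 31 + 4 = 538.

538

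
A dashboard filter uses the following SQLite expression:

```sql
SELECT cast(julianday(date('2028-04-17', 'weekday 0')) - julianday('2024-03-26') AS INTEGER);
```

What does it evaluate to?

1489

`weekday 0` advances to the next Sunday; 2028-04-17 is a Monday, so it moves forward to 2028-04-23.
5 days remain in March 2024 after the 26th (31 − 26).
Full months from April 2024 through March 2028 contribute their day counts.
Then 23 days into April 2028.
Total: 5 + 30 + 31 + 30 + 31 + 31 + 30 + 31 + 30 + 31 + 31 + 28 + 31 + 30 + 31 + 30 + 31 + 31 + 30 + 31 + 30 + 31 + 31 + 28 + 31 + 30 + 31 + 30 + 31 + 31 + 30 + 31 + 30 + 31 + 31 + 28 + 31 + 30 + 31 + 30 + 31 + 31 + 30 + 31 + 30 + 31 + 31 + 29 + 31 + 23 = 1489.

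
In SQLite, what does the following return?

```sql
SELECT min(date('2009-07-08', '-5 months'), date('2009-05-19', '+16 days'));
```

date('2009-07-08', '-5 months') → 2009-02-08.
date('2009-05-19', '+16 days') → 2009-06-04.
Earlier of the two is 2009-02-08.

2009-02-08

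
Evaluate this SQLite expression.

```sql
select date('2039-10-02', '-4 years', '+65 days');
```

Adding -4 years to 2039-10-02 gives 2035-10-02.
Applying '+65 days' to 2035-10-02: counting 65 days forward gives 2035-12-06.

2035-12-06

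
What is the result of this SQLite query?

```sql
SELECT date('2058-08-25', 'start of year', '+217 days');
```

2058-08-06

`start of year` rewinds 2058-08-25 to 2058-01-01.
Applying '+217 days' to 2058-01-01: counting 217 days forward gives 2058-08-06.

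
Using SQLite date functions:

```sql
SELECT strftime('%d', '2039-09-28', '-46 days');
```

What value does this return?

First apply '-46 days': 2039-09-28 → 2039-08-13.
`%d` extracts the 2-digit day of month: 13.

13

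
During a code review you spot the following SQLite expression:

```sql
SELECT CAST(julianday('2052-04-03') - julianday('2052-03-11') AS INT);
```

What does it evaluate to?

20 days remain in March 2052 after the 11th (31 − 11).
Then 3 days into April 2052.
Total: 20 + 3 = 23.

23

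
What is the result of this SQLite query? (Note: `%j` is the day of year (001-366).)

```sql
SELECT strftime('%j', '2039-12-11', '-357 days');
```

353

First apply '-357 days': 2039-12-11 → 2038-12-19.
Day-of-year for 2038-12-19: days since 2038-01-01 inclusive = 353, zero-padded to 353.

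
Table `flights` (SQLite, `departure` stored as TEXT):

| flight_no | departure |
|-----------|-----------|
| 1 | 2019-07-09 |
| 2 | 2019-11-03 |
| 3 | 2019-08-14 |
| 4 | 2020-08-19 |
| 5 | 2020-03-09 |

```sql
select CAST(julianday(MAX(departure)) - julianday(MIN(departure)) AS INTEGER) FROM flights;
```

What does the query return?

MIN = 2019-07-09, MAX = 2020-08-19.
22 days remain in July 2019 after the 9th (31 − 9).
Full months from August 2019 through July 2020 contribute their day counts.
Then 19 days into August 2020.
Total: 22 + 31 + 30 + 31 + 30 + 31 + 31 + 29 + 31 + 30 + 31 + 30 + 31 + 19 = 407.

407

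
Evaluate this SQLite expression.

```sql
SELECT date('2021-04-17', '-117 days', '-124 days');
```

2020-08-19

Applying '-117 days' to 2021-04-17: counting 117 days back gives 2020-12-21.
Applying '-124 days' to 2020-12-21: counting 124 days back gives 2020-08-19.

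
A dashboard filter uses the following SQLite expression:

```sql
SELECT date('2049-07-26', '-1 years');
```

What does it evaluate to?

Adding -1 year to 2049-07-26 gives 2048-07-26.

2048-07-26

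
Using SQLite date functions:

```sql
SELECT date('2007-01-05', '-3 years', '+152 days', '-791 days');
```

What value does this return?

Adding -3 years to 2007-01-05 gives 2004-01-05.
Applying '+152 days' to 2004-01-05: counting 152 days forward gives 2004-06-05.
Applying '-791 days' to 2004-06-05: counting 791 days back gives 2002-04-06.

2002-04-06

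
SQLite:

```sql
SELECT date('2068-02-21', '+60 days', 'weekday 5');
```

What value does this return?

Applying '+60 days' to 2068-02-21: counting 60 days forward gives 2068-04-21.
`weekday 5` advances to the next Friday; 2068-04-21 is a Saturday, so it moves forward to 2068-04-27.

2068-04-27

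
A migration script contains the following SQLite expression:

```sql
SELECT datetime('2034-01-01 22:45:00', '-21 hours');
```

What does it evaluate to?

-21 hours from 2034-01-01 22:45:00 is 2034-01-01 01:45:00.

2034-01-01 01:45:00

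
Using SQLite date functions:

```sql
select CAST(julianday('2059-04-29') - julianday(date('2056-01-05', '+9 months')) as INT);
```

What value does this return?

Adding +9 months to 2056-01-05 gives 2056-10-05.
26 days remain in October 2056 after the 5th (31 − 5).
Full months from November 2056 through March 2059 contribute their day counts.
Then 29 days into April 2059.
Total: 26 + 30 + 31 + 31 + 28 + 31 + 30 + 31 + 30 + 31 + 31 + 30 + 31 + 30 + 31 + 31 + 28 + 31 + 30 + 31 + 30 + 31 + 31 + 30 + 31 + 30 + 31 + 31 + 28 + 31 + 29 = 936.

936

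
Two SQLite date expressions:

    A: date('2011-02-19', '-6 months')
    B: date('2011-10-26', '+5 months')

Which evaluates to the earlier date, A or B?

A

A = 2010-08-19.
B = 2012-03-26.
A is earlier.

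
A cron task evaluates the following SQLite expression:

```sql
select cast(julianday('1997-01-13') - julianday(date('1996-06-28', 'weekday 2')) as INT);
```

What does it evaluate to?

`weekday 2` advances to the next Tuesday; 1996-06-28 is a Friday, so it moves forward to 1996-07-02.
29 days remain in July 1996 after the 2nd (31 − 2).
August 1996: 31 days.
September 1996: 30 days.
October 1996: 31 days.
November 1996: 30 days.
December 1996: 31 days.
Then 13 days into January 1997.
Total: 29 + 31 + 30 + 31 + 30 + 31 + 13 = 195.

195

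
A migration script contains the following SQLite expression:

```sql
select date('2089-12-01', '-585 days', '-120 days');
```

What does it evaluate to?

Applying '-585 days' to 2089-12-01: counting 585 days back gives 2088-04-25.
Applying '-120 days' to 2088-04-25: counting 120 days back gives 2087-12-27.

2087-12-27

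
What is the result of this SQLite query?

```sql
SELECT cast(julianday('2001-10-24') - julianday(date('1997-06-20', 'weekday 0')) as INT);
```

1585

`weekday 0` advances to the next Sunday; 1997-06-20 is a Friday, so it moves forward to 1997-06-22.
8 days remain in June 1997 after the 22nd (30 − 22).
Full months from July 1997 through September 2001 contribute their day counts.
Then 24 days into October 2001.
Total: 8 + 31 + 31 + 30 + 31 + 30 + 31 + 31 + 28 + 31 + 30 + 31 + 30 + 31 + 31 + 30 + 31 + 30 + 31 + 31 + 28 + 31 + 30 + 31 + 30 + 31 + 31 + 30 + 31 + 30 + 31 + 31 + 29 + 31 + 30 + 31 + 30 + 31 + 31 + 30 + 31 + 30 + 31 + 31 + 28 + 31 + 30 + 31 + 30 + 31 + 31 + 30 + 24 = 1585.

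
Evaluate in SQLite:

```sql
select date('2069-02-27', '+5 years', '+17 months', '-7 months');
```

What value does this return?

Adding +5 years to 2069-02-27 gives 2074-02-27.
Adding +17 months to 2074-02-27 gives 2075-07-27.
Adding -7 months to 2075-07-27 gives 2074-12-27.

2074-12-27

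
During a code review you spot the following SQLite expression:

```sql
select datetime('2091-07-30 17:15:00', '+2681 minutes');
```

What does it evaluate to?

2091-08-01 13:56:00

2681 minutes = 44h 41m; +2681 minutes from 2091-07-30 17:15:00 is 2091-08-01 13:56:00 (crosses midnight).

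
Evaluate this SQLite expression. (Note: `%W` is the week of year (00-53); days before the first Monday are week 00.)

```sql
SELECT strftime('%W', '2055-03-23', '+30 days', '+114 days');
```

First apply '+30 days', '+114 days': 2055-03-23 → 2055-08-14.
2055-08-14 is a Saturday. SQLite's %W counts Mondays since the year started; the result is 32.

32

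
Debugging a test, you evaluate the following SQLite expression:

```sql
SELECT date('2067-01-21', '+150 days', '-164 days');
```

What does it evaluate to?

2067-01-07

Applying '+150 days' to 2067-01-21: counting 150 days forward gives 2067-06-20.
Applying '-164 days' to 2067-06-20: counting 164 days back gives 2067-01-07.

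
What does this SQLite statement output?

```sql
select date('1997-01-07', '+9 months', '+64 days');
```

Adding +9 months to 1997-01-07 gives 1997-10-07.
Applying '+64 days' to 1997-10-07: counting 64 days forward gives 1997-12-10.

1997-12-10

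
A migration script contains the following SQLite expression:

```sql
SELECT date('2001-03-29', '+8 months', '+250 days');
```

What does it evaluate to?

2002-08-06

Adding +8 months to 2001-03-29 gives 2001-11-29.
Applying '+250 days' to 2001-11-29: counting 250 days forward gives 2002-08-06.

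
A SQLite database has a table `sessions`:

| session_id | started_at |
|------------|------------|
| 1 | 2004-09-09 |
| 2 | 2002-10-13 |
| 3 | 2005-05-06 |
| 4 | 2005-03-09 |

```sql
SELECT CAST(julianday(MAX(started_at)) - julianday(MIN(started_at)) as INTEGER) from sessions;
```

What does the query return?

MIN = 2002-10-13, MAX = 2005-05-06.
18 days remain in October 2002 after the 13th (31 − 13).
Full months from November 2002 through April 2005 contribute their day counts.
Then 6 days into May 2005.
Total: 18 + 30 + 31 + 31 + 28 + 31 + 30 + 31 + 30 + 31 + 31 + 30 + 31 + 30 + 31 + 31 + 29 + 31 + 30 + 31 + 30 + 31 + 31 + 30 + 31 + 30 + 31 + 31 + 28 + 31 + 30 + 6 = 936.

936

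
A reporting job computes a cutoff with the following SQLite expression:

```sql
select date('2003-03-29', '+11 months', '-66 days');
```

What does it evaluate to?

Adding +11 months to 2003-03-29 gives 2004-02-29.
Applying '-66 days' to 2004-02-29: counting 66 days back gives 2003-12-25.

2003-12-25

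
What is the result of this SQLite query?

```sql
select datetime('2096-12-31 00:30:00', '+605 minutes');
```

605 minutes = 10h 5m; +605 minutes from 2096-12-31 00:30:00 is 2096-12-31 10:35:00.

2096-12-31 10:35:00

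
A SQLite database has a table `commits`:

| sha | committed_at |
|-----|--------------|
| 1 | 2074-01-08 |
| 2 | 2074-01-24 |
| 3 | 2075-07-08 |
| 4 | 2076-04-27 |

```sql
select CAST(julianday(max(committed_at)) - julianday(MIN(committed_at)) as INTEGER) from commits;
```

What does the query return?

840

MIN = 2074-01-08, MAX = 2076-04-27.
23 days remain in January 2074 after the 8th (31 − 8).
Full months from February 2074 through March 2076 contribute their day counts.
Then 27 days into April 2076.
Total: 23 + 28 + 31 + 30 + 31 + 30 + 31 + 31 + 30 + 31 + 30 + 31 + 31 + 28 + 31 + 30 + 31 + 30 + 31 + 31 + 30 + 31 + 30 + 31 + 31 + 29 + 31 + 27 = 840.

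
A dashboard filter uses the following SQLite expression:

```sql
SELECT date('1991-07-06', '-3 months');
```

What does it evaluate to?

Adding -3 months to 1991-07-06 gives 1991-04-06.

1991-04-06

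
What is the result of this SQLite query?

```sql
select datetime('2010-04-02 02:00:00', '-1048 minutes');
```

1048 minutes = 17h 28m; -1048 minutes from 2010-04-02 02:00:00 is 2010-04-01 08:32:00 (crosses midnight).

2010-04-01 08:32:00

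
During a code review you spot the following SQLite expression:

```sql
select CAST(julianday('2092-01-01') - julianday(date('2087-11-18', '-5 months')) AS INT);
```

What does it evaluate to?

Adding -5 months to 2087-11-18 gives 2087-06-18.
12 days remain in June 2087 after the 18th (30 − 18).
Full months from July 2087 through December 2091 contribute their day counts.
Then 1 day into January 2092.
Total: 12 + 31 + 31 + 30 + 31 + 30 + 31 + 31 + 29 + 31 + 30 + 31 + 30 + 31 + 31 + 30 + 31 + 30 + 31 + 31 + 28 + 31 + 30 + 31 + 30 + 31 + 31 + 30 + 31 + 30 + 31 + 31 + 28 + 31 + 30 + 31 + 30 + 31 + 31 + 30 + 31 + 30 + 31 + 31 + 28 + 31 + 30 + 31 + 30 + 31 + 31 + 30 + 31 + 30 + 31 + 1 = 1658.

1658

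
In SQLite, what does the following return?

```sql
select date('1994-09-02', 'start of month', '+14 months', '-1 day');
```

`start of month` rewinds 1994-09-02 to 1994-09-01.
Adding +14 months to 1994-09-01 gives 1995-11-01.
Going back 1 day from 1995-11-01 reaches 1995-10-31 (last day of October, 31 days).

1995-10-31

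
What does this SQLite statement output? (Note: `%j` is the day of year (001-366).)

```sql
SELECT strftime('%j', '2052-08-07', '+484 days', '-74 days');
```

264

First apply '+484 days', '-74 days': 2052-08-07 → 2053-09-21.
Day-of-year for 2053-09-21: days since 2053-01-01 inclusive = 264, zero-padded to 264.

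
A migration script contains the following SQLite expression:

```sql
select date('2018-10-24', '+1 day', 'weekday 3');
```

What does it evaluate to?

Advancing 1 more day within October lands on 2018-10-25.
`weekday 3` advances to the next Wednesday; 2018-10-25 is a Thursday, so it moves forward to 2018-10-31.

2018-10-31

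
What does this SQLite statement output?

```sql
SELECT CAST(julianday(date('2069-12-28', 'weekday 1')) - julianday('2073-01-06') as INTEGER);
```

-1103

`weekday 1` advances to the next Monday; 2069-12-28 is a Saturday, so it moves forward to 2069-12-30.
1 day remains in December 2069 after the 30th (31 − 30).
Full months from January 2070 through December 2072 contribute their day counts.
Then 6 days into January 2073.
Total: 1 + 31 + 28 + 31 + 30 + 31 + 30 + 31 + 31 + 30 + 31 + 30 + 31 + 31 + 28 + 31 + 30 + 31 + 30 + 31 + 31 + 30 + 31 + 30 + 31 + 31 + 29 + 31 + 30 + 31 + 30 + 31 + 31 + 30 + 31 + 30 + 31 + 6 = 1103.
The subtraction is earlier − later, so the result is −1103 → -1103.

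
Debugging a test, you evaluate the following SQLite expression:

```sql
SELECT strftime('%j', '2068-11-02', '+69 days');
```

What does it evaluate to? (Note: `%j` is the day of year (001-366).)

First apply '+69 days': 2068-11-02 → 2069-01-10.
Day-of-year for 2069-01-10: days since 2069-01-01 inclusive = 10, zero-padded to 010.

010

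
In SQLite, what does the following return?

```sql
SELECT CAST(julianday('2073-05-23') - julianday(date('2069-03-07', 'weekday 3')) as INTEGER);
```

1532

`weekday 3` advances to the next Wednesday; 2069-03-07 is a Thursday, so it moves forward to 2069-03-13.
18 days remain in March 2069 after the 13th (31 − 13).
Full months from April 2069 through April 2073 contribute their day counts.
Then 23 days into May 2073.
Total: 18 + 30 + 31 + 30 + 31 + 31 + 30 + 31 + 30 + 31 + 31 + 28 + 31 + 30 + 31 + 30 + 31 + 31 + 30 + 31 + 30 + 31 + 31 + 28 + 31 + 30 + 31 + 30 + 31 + 31 + 30 + 31 + 30 + 31 + 31 + 29 + 31 + 30 + 31 + 30 + 31 + 31 + 30 + 31 + 30 + 31 + 31 + 28 + 31 + 30 + 23 = 1532.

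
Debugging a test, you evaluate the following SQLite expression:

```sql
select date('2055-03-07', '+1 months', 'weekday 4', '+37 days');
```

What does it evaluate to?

Adding +1 month to 2055-03-07 gives 2055-04-07.
`weekday 4` advances to the next Thursday; 2055-04-07 is a Wednesday, so it moves forward to 2055-04-08.
April 2055 has 30 days; 22 remain after the 8th, so 23 days reach 2055-05-01.
Advancing 14 more days within May lands on 2055-05-15.

2055-05-15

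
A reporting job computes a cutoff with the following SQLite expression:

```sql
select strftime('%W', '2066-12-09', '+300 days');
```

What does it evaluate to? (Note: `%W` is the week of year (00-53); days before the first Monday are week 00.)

First apply '+300 days': 2066-12-09 → 2067-10-05.
2067-10-05 is a Wednesday. SQLite's %W counts Mondays since the year started; the result is 40.

40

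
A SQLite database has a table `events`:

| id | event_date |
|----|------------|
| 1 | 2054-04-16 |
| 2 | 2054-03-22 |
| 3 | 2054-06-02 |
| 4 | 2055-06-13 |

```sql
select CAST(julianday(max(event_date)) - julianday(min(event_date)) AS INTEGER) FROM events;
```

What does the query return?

448

MIN = 2054-03-22, MAX = 2055-06-13.
9 days remain in March 2054 after the 22nd (31 − 22).
Full months from April 2054 through May 2055 contribute their day counts.
Then 13 days into June 2055.
Total: 9 + 30 + 31 + 30 + 31 + 31 + 30 + 31 + 30 + 31 + 31 + 28 + 31 + 30 + 31 + 13 = 448.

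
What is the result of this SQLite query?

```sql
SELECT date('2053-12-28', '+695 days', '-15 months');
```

Applying '+695 days' to 2053-12-28: counting 695 days forward gives 2055-11-23.
Adding -15 months to 2055-11-23 gives 2054-08-23.

2054-08-23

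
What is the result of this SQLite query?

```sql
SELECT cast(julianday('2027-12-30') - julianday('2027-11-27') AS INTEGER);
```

3 days remain in November 2027 after the 27th (30 − 27).
Then 30 days into December 2027.
Total: 3 + 30 = 33.

33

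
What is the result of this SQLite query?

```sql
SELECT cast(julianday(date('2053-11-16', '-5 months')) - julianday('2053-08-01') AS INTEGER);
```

-46

Adding -5 months to 2053-11-16 gives 2053-06-16.
14 days remain in June 2053 after the 16th (30 − 16).
July 2053: 31 days.
Then 1 day into August 2053.
Total: 14 + 31 + 1 = 46.
The subtraction is earlier − later, so the result is −46 → -46.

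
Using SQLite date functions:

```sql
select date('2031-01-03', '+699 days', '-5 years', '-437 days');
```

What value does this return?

Applying '+699 days' to 2031-01-03: counting 699 days forward gives 2032-12-02.
Adding -5 years to 2032-12-02 gives 2027-12-02.
Applying '-437 days' to 2027-12-02: counting 437 days back gives 2026-09-21.

2026-09-21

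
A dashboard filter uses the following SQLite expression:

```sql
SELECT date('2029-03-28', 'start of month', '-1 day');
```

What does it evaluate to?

`start of month` rewinds 2029-03-28 to 2029-03-01.
Going back 1 day from 2029-03-01 reaches 2029-02-28 (last day of February, 28 days).

2029-02-28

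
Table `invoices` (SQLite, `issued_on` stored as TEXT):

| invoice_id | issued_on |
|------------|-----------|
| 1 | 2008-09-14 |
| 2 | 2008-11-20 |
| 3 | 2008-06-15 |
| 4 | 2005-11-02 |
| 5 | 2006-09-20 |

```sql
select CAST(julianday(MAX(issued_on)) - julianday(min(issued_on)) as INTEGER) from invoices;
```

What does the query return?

MIN = 2005-11-02, MAX = 2008-11-20.
28 days remain in November 2005 after the 2nd (30 − 2).
Full months from December 2005 through October 2008 contribute their day counts.
Then 20 days into November 2008.
Total: 28 + 31 + 31 + 28 + 31 + 30 + 31 + 30 + 31 + 31 + 30 + 31 + 30 + 31 + 31 + 28 + 31 + 30 + 31 + 30 + 31 + 31 + 30 + 31 + 30 + 31 + 31 + 29 + 31 + 30 + 31 + 30 + 31 + 31 + 30 + 31 + 20 = 1114.

1114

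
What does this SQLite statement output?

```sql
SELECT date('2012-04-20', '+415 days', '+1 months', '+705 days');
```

Applying '+415 days' to 2012-04-20: counting 415 days forward gives 2013-06-09.
Adding +1 month to 2013-06-09 gives 2013-07-09.
Applying '+705 days' to 2013-07-09: counting 705 days forward gives 2015-06-14.

2015-06-14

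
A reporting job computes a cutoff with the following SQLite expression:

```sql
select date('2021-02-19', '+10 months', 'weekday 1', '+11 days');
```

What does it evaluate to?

2021-12-31

Adding +10 months to 2021-02-19 gives 2021-12-19.
`weekday 1` advances to the next Monday; 2021-12-19 is a Sunday, so it moves forward to 2021-12-20.
Advancing 11 more days within December lands on 2021-12-31.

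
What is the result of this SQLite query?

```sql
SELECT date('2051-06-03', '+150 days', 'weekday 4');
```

Applying '+150 days' to 2051-06-03: counting 150 days forward gives 2051-10-31.
`weekday 4` advances to the next Thursday; 2051-10-31 is a Tuesday, so it moves forward to 2051-11-02.

2051-11-02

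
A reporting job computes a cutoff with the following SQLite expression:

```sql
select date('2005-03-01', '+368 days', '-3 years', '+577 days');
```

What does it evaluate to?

Applying '+368 days' to 2005-03-01: counting 368 days forward gives 2006-03-04.
Adding -3 years to 2006-03-04 gives 2003-03-04.
Applying '+577 days' to 2003-03-04: counting 577 days forward gives 2004-10-01.

2004-10-01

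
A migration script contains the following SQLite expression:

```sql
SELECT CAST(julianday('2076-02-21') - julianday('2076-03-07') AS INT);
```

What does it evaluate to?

8 days remain in February 2076 after the 21st (29 − 21).
Then 7 days into March 2076.
Total: 8 + 7 = 15.
The subtraction is earlier − later, so the result is −15 → -15.

-15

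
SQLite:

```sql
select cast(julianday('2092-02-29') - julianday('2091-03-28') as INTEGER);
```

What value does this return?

3 days remain in March 2091 after the 28th (31 − 28).
Full months from April 2091 through January 2092 contribute their day counts.
Then 29 days into February 2092.
Total: 3 + 30 + 31 + 30 + 31 + 31 + 30 + 31 + 30 + 31 + 31 + 29 = 338.

338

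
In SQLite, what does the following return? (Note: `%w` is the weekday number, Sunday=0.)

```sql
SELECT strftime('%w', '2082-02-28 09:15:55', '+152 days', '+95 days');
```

1

First apply '+152 days', '+95 days': 2082-02-28 09:15:55 → 2082-11-02 09:15:55.
2082-11-02 is a Monday; with Sunday=0 that is 1.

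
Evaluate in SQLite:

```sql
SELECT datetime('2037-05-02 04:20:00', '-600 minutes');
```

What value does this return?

2037-05-01 18:20:00

600 minutes = 10h 0m; -600 minutes from 2037-05-02 04:20:00 is 2037-05-01 18:20:00 (crosses midnight).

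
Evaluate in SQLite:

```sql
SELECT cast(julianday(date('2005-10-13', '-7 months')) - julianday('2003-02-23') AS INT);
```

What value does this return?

749

Adding -7 months to 2005-10-13 gives 2005-03-13.
5 days remain in February 2003 after the 23rd (28 − 23).
Full months from March 2003 through February 2005 contribute their day counts.
Then 13 days into March 2005.
Total: 5 + 31 + 30 + 31 + 30 + 31 + 31 + 30 + 31 + 30 + 31 + 31 + 29 + 31 + 30 + 31 + 30 + 31 + 31 + 30 + 31 + 30 + 31 + 31 + 28 + 13 = 749.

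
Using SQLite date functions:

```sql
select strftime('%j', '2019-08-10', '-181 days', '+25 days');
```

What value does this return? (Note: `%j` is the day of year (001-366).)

First apply '-181 days', '+25 days': 2019-08-10 → 2019-03-07.
Day-of-year for 2019-03-07: days since 2019-01-01 inclusive = 66, zero-padded to 066.

066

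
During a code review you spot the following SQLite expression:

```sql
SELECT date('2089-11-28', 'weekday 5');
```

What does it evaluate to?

2089-12-02

`weekday 5` advances to the next Friday; 2089-11-28 is a Monday, so it moves forward to 2089-12-02.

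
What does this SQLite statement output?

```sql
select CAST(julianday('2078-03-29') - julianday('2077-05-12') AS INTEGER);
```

321

19 days remain in May 2077 after the 12th (31 − 12).
Full months from June 2077 through February 2078 contribute their day counts.
Then 29 days into March 2078.
Total: 19 + 30 + 31 + 31 + 30 + 31 + 30 + 31 + 31 + 28 + 29 = 321.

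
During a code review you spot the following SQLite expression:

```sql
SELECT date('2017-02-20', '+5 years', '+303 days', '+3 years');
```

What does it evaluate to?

2025-12-20

Adding +5 years to 2017-02-20 gives 2022-02-20.
Applying '+303 days' to 2022-02-20: counting 303 days forward gives 2022-12-20.
Adding +3 years to 2022-12-20 gives 2025-12-20.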